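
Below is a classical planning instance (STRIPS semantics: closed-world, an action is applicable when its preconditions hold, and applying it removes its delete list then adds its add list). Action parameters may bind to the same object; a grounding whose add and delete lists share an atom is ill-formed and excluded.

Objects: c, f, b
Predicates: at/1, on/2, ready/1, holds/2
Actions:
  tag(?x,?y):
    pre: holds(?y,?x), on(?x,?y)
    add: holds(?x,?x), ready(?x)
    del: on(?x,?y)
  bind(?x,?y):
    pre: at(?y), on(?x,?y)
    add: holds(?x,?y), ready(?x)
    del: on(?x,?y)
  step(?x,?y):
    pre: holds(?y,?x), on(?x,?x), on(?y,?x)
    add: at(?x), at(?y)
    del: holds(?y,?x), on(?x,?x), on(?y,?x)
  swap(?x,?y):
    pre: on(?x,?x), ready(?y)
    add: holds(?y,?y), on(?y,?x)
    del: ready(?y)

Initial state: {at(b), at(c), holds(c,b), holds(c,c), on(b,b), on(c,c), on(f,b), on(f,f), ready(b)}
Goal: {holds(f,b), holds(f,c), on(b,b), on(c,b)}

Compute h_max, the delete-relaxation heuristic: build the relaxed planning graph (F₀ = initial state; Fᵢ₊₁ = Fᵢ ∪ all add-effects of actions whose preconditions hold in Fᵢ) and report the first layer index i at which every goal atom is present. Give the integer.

3

F0 = init (9 atoms)
F1 = F0 ∪ {holds(b,b), holds(f,b), on(b,c), on(b,f), ready(c), ready(f)}  (15 atoms)
F2 = F1 ∪ {at(f), holds(b,c), holds(f,f), on(c,b), on(c,f), on(f,c)}  (21 atoms)
F3 = F2 ∪ {holds(b,f), holds(c,f), holds(f,c)}  (24 atoms)
goal ⊆ F3  ⇒  h_max = 3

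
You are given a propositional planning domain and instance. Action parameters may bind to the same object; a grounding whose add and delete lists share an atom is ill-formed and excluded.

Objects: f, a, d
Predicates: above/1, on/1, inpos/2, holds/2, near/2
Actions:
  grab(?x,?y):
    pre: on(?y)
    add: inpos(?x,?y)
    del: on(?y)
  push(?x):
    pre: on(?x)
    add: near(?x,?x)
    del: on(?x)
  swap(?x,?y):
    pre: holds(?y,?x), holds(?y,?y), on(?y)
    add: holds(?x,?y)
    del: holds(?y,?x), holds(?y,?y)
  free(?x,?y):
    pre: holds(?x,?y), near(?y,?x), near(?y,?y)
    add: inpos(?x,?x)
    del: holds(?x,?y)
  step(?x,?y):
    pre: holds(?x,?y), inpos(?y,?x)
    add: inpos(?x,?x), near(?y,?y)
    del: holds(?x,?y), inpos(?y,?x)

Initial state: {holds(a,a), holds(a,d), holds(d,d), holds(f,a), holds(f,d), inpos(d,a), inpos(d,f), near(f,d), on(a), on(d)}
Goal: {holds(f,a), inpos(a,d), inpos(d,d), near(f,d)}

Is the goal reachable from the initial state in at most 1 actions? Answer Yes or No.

1. grab(a,d)  →  {holds(a,a), holds(a,d), holds(d,d), holds(f,a), holds(f,d), inpos(a,d), inpos(d,a), inpos(d,f), near(f,d), on(a)}
2. step(f,d)  →  {holds(a,a), holds(a,d), holds(d,d), holds(f,a), inpos(a,d), inpos(d,a), inpos(f,f), near(d,d), near(f,d), on(a)}
3. free(d,d)  →  {holds(a,a), holds(a,d), holds(f,a), inpos(a,d), inpos(d,a), inpos(d,d), inpos(f,f), near(d,d), near(f,d), on(a)}
optimal plan length = 3; 3 > 1

No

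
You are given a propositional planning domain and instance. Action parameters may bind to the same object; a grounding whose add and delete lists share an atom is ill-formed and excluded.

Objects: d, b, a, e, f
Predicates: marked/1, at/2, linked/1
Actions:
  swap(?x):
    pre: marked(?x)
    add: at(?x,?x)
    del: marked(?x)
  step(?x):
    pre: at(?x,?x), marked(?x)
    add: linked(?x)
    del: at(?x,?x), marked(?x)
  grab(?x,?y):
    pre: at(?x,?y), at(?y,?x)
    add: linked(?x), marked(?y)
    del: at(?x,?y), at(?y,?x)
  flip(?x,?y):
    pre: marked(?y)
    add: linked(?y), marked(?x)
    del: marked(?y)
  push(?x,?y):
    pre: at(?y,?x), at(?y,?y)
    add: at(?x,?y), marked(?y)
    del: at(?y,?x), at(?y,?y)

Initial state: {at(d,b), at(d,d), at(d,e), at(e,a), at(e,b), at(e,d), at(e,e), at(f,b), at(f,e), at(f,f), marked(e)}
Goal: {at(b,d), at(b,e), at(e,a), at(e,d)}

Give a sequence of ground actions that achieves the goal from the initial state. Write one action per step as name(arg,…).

push(b,d); push(b,e)

1. push(b,d)  →  {at(b,d), at(d,e), at(e,a), at(e,b), at(e,d), at(e,e), at(f,b), at(f,e), at(f,f), marked(d), marked(e)}
2. push(b,e)  →  {at(b,d), at(b,e), at(d,e), at(e,a), at(e,d), at(f,b), at(f,e), at(f,f), marked(d), marked(e)}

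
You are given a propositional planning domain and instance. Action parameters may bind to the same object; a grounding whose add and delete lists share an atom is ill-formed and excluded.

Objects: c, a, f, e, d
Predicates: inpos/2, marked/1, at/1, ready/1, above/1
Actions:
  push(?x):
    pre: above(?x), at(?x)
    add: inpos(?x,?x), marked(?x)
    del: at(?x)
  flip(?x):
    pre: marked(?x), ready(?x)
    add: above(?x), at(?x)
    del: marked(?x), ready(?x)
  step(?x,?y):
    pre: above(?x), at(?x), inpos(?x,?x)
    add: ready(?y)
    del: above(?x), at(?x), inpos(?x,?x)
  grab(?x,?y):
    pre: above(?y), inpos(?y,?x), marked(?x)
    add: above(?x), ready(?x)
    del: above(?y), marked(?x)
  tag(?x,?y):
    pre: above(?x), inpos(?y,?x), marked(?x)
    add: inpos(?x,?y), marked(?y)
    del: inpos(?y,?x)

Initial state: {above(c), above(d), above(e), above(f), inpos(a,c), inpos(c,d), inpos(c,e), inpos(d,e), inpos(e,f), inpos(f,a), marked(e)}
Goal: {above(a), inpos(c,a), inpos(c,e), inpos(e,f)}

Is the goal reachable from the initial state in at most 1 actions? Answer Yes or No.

1. tag(e,c)  →  {above(c), above(d), above(e), above(f), inpos(a,c), inpos(c,d), inpos(d,e), inpos(e,c), inpos(e,f), inpos(f,a), marked(c), marked(e)}
2. tag(c,a)  →  {above(c), above(d), above(e), above(f), inpos(c,a), inpos(c,d), inpos(d,e), inpos(e,c), inpos(e,f), inpos(f,a), marked(a), marked(c), marked(e)}
3. grab(a,f)  →  {above(a), above(c), above(d), above(e), inpos(c,a), inpos(c,d), inpos(d,e), inpos(e,c), inpos(e,f), inpos(f,a), marked(c), marked(e), ready(a)}
4. tag(c,e)  →  {above(a), above(c), above(d), above(e), inpos(c,a), inpos(c,d), inpos(c,e), inpos(d,e), inpos(e,f), inpos(f,a), marked(c), marked(e), ready(a)}
optimal plan length = 4; 4 > 1

No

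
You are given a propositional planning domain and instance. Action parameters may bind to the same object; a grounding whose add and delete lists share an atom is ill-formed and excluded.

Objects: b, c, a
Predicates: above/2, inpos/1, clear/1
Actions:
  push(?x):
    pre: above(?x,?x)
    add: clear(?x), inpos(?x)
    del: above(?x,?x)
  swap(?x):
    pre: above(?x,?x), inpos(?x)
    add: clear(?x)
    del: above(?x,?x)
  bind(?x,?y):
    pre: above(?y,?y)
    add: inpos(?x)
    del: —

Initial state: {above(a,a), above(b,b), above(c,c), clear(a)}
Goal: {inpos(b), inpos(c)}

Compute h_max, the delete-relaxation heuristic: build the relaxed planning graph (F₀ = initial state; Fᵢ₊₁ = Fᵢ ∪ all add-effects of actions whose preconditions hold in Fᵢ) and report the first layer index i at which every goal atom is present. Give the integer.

F0 = init (4 atoms)
F1 = F0 ∪ {clear(b), clear(c), inpos(a), inpos(b), inpos(c)}  (9 atoms)
goal ⊆ F1  ⇒  h_max = 1

1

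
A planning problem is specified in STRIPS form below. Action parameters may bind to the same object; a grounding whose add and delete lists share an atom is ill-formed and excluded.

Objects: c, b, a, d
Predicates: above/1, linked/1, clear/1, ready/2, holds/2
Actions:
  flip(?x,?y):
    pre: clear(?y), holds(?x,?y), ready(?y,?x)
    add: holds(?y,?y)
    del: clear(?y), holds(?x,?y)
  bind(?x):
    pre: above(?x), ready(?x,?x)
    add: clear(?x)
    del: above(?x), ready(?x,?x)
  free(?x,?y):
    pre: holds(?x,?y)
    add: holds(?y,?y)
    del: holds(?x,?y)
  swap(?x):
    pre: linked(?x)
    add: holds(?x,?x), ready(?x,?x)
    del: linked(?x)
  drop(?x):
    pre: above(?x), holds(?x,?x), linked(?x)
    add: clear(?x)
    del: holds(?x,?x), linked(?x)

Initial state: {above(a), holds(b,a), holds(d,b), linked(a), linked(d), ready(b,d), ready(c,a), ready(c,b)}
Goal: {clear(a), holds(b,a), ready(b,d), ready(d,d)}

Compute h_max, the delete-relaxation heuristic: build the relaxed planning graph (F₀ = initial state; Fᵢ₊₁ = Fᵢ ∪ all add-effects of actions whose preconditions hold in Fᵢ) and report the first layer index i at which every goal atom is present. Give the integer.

F0 = init (8 atoms)
F1 = F0 ∪ {holds(a,a), holds(b,b), holds(d,d), ready(a,a), ready(d,d)}  (13 atoms)
F2 = F1 ∪ {clear(a)}  (14 atoms)
goal ⊆ F2  ⇒  h_max = 2

2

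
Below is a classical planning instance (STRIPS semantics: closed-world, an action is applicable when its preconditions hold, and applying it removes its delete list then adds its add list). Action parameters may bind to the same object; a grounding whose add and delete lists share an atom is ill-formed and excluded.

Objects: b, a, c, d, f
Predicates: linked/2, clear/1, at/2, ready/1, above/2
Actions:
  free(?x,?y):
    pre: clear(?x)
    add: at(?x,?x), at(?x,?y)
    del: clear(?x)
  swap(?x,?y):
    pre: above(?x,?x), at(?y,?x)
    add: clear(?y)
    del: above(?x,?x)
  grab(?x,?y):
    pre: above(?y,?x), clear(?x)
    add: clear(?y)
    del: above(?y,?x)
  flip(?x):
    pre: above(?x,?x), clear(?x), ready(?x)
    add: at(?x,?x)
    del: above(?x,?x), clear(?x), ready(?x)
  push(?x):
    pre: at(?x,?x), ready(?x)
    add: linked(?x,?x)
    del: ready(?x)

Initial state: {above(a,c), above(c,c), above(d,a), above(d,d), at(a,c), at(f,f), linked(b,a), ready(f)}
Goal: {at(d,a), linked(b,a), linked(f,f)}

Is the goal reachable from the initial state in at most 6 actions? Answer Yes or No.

Yes

1. swap(c,a)  →  {above(a,c), above(d,a), above(d,d), at(a,c), at(f,f), clear(a), linked(b,a), ready(f)}
2. grab(a,d)  →  {above(a,c), above(d,d), at(a,c), at(f,f), clear(a), clear(d), linked(b,a), ready(f)}
3. free(d,a)  →  {above(a,c), above(d,d), at(a,c), at(d,a), at(d,d), at(f,f), clear(a), linked(b,a), ready(f)}
4. push(f)  →  {above(a,c), above(d,d), at(a,c), at(d,a), at(d,d), at(f,f), clear(a), linked(b,a), linked(f,f)}
optimal plan length = 4; 4 ≤ 6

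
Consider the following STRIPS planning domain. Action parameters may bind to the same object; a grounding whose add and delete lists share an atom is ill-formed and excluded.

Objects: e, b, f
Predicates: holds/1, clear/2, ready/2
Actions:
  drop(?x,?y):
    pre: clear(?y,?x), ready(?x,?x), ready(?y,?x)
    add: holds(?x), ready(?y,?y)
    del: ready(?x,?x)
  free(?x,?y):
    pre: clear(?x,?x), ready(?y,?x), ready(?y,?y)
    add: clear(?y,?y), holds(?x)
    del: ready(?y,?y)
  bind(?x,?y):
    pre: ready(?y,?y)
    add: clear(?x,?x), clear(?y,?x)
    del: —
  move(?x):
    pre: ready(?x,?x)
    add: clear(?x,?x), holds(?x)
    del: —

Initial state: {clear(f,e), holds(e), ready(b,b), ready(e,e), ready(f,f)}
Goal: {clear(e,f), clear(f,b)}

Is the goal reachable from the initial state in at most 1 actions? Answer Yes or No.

1. bind(b,f)  →  {clear(b,b), clear(f,b), clear(f,e), holds(e), ready(b,b), ready(e,e), ready(f,f)}
2. bind(f,e)  →  {clear(b,b), clear(e,f), clear(f,b), clear(f,e), clear(f,f), holds(e), ready(b,b), ready(e,e), ready(f,f)}
optimal plan length = 2; 2 > 1

No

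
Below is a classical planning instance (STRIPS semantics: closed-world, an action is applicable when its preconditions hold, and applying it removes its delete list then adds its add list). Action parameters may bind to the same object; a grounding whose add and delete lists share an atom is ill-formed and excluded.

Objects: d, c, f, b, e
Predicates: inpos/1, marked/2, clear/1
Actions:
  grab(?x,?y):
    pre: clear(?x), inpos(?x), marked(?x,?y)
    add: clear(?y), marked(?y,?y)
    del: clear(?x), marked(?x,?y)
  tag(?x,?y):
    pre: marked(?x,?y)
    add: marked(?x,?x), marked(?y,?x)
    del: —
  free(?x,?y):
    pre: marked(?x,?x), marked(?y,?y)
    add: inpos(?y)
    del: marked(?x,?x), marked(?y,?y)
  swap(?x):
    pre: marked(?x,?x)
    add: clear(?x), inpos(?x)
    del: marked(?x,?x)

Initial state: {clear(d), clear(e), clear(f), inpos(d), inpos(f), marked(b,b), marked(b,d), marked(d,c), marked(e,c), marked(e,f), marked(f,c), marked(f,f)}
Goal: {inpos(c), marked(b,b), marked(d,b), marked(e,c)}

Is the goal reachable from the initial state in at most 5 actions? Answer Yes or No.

1. grab(d,c)  →  {clear(c), clear(e), clear(f), inpos(d), inpos(f), marked(b,b), marked(b,d), marked(c,c), marked(e,c), marked(e,f), marked(f,c), marked(f,f)}
2. tag(b,d)  →  {clear(c), clear(e), clear(f), inpos(d), inpos(f), marked(b,b), marked(b,d), marked(c,c), marked(d,b), marked(e,c), marked(e,f), marked(f,c), marked(f,f)}
3. free(c,c)  →  {clear(c), clear(e), clear(f), inpos(c), inpos(d), inpos(f), marked(b,b), marked(b,d), marked(d,b), marked(e,c), marked(e,f), marked(f,c), marked(f,f)}
optimal plan length = 3; 3 ≤ 5

Yes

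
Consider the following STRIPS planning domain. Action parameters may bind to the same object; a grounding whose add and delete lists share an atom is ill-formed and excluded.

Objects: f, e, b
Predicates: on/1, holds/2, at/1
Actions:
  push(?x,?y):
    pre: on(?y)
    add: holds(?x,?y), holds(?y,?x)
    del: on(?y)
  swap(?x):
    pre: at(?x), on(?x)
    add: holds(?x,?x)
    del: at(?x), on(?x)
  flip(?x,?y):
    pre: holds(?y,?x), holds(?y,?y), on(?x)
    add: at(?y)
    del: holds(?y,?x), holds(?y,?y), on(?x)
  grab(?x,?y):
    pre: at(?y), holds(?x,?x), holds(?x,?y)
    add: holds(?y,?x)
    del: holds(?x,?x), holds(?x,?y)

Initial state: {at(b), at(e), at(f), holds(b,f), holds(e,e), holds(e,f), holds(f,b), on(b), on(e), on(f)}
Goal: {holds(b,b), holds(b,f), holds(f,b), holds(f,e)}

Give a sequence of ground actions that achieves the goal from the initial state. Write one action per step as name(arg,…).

1. push(f,e)  →  {at(b), at(e), at(f), holds(b,f), holds(e,e), holds(e,f), holds(f,b), holds(f,e), on(b), on(f)}
2. push(b,b)  →  {at(b), at(e), at(f), holds(b,b), holds(b,f), holds(e,e), holds(e,f), holds(f,b), holds(f,e), on(f)}

push(f,e); push(b,b)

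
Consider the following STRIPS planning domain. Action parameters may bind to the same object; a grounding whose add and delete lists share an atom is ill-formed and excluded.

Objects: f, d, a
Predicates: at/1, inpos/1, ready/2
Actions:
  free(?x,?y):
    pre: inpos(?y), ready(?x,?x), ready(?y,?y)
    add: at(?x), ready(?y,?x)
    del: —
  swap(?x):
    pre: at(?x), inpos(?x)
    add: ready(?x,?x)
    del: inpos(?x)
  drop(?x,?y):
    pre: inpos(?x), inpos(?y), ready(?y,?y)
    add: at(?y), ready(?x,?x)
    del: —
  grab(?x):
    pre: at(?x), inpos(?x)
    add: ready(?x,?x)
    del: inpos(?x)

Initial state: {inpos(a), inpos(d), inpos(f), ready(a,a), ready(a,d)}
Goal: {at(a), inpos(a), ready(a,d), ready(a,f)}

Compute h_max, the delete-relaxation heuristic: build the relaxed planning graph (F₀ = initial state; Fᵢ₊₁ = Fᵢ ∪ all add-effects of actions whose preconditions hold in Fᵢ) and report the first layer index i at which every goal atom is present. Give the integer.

F0 = init (5 atoms)
F1 = F0 ∪ {at(a), ready(d,d), ready(f,f)}  (8 atoms)
F2 = F1 ∪ {at(d), at(f), ready(a,f), ready(d,a), ready(d,f), ready(f,a), ready(f,d)}  (15 atoms)
goal ⊆ F2  ⇒  h_max = 2

2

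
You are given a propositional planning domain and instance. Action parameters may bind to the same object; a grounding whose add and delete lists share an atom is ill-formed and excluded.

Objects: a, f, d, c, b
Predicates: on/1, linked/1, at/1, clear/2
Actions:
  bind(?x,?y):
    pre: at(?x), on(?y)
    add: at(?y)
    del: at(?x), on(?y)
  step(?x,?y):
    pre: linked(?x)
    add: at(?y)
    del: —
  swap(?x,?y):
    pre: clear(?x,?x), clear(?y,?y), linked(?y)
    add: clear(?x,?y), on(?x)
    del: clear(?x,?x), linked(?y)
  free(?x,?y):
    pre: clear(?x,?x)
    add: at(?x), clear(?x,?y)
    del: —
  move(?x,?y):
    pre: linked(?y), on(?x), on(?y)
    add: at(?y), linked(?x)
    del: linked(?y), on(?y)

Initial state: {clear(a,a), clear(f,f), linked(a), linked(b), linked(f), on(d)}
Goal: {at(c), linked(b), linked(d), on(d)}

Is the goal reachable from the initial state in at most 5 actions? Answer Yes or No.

Yes

1. step(a,c)  →  {at(c), clear(a,a), clear(f,f), linked(a), linked(b), linked(f), on(d)}
2. swap(a,f)  →  {at(c), clear(a,f), clear(f,f), linked(a), linked(b), on(a), on(d)}
3. move(d,a)  →  {at(a), at(c), clear(a,f), clear(f,f), linked(b), linked(d), on(d)}
optimal plan length = 3; 3 ≤ 5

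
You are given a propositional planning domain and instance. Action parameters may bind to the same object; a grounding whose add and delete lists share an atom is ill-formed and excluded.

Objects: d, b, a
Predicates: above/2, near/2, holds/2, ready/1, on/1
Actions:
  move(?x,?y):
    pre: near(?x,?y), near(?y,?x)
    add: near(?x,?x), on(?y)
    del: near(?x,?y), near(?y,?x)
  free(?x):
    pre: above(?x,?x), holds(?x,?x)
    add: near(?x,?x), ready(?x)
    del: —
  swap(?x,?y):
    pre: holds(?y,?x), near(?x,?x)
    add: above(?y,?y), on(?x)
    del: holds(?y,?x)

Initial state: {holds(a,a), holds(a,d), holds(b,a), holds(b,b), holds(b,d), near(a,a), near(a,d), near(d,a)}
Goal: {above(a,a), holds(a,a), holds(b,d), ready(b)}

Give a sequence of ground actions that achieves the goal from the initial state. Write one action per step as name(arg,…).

1. move(d,a)  →  {holds(a,a), holds(a,d), holds(b,a), holds(b,b), holds(b,d), near(a,a), near(d,d), on(a)}
2. swap(d,a)  →  {above(a,a), holds(a,a), holds(b,a), holds(b,b), holds(b,d), near(a,a), near(d,d), on(a), on(d)}
3. swap(a,b)  →  {above(a,a), above(b,b), holds(a,a), holds(b,b), holds(b,d), near(a,a), near(d,d), on(a), on(d)}
4. free(b)  →  {above(a,a), above(b,b), holds(a,a), holds(b,b), holds(b,d), near(a,a), near(b,b), near(d,d), on(a), on(d), ready(b)}

move(d,a); swap(d,a); swap(a,b); free(b)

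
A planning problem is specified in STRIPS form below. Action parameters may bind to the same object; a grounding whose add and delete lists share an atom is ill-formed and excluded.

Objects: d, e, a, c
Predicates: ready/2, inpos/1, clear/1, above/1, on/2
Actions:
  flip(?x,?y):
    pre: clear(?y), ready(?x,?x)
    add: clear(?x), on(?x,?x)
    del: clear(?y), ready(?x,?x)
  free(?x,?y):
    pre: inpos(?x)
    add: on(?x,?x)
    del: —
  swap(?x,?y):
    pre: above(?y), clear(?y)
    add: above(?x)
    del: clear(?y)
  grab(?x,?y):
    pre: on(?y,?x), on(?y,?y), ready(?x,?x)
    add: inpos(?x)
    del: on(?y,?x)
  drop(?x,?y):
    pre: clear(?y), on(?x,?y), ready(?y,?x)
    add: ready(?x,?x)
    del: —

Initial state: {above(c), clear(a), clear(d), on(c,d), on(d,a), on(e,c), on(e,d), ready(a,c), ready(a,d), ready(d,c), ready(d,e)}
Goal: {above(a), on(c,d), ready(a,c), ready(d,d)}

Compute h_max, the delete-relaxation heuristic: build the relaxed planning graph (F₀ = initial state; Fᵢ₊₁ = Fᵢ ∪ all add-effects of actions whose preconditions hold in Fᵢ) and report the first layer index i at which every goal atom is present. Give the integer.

F0 = init (11 atoms)
F1 = F0 ∪ {ready(c,c), ready(d,d), ready(e,e)}  (14 atoms)
F2 = F1 ∪ {clear(c), clear(e), on(c,c), on(d,d), on(e,e)}  (19 atoms)
F3 = F2 ∪ {above(a), above(d), above(e), inpos(c), inpos(d), inpos(e)}  (25 atoms)
goal ⊆ F3  ⇒  h_max = 3

3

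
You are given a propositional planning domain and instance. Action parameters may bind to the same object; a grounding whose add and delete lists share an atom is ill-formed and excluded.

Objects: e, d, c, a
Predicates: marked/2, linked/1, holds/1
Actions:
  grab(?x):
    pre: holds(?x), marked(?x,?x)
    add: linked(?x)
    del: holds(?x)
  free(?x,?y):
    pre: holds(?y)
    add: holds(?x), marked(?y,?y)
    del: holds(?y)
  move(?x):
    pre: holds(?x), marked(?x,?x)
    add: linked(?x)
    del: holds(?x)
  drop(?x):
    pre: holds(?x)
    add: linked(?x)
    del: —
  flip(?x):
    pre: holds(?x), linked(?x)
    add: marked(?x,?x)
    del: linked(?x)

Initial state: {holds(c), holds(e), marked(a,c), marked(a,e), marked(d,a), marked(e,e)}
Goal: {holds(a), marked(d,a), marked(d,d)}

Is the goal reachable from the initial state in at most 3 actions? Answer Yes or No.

1. free(d,e)  →  {holds(c), holds(d), marked(a,c), marked(a,e), marked(d,a), marked(e,e)}
2. free(a,d)  →  {holds(a), holds(c), marked(a,c), marked(a,e), marked(d,a), marked(d,d), marked(e,e)}
optimal plan length = 2; 2 ≤ 3

Yes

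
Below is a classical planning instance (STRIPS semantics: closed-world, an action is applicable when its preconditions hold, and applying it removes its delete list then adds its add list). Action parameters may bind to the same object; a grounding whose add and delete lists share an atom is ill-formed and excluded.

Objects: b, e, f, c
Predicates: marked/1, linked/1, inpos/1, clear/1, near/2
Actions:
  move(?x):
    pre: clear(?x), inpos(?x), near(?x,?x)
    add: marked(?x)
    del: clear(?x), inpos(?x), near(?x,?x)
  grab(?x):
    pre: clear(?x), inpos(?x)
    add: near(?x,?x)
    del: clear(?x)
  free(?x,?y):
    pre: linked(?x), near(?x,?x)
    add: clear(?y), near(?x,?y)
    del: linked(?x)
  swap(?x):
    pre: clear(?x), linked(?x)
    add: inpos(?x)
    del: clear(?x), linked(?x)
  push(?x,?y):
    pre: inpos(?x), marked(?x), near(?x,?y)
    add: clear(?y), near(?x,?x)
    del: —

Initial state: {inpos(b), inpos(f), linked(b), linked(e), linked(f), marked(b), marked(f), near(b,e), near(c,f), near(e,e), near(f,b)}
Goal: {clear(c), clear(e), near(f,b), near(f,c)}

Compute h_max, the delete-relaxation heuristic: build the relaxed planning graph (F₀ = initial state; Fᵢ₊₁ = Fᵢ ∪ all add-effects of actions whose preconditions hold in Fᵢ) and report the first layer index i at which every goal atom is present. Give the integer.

2

F0 = init (11 atoms)
F1 = F0 ∪ {clear(b), clear(c), clear(e), clear(f), near(b,b), near(e,b), near(e,c), near(e,f), near(f,f)}  (20 atoms)
F2 = F1 ∪ {inpos(e), near(b,c), near(b,f), near(f,c), near(f,e)}  (25 atoms)
goal ⊆ F2  ⇒  h_max = 2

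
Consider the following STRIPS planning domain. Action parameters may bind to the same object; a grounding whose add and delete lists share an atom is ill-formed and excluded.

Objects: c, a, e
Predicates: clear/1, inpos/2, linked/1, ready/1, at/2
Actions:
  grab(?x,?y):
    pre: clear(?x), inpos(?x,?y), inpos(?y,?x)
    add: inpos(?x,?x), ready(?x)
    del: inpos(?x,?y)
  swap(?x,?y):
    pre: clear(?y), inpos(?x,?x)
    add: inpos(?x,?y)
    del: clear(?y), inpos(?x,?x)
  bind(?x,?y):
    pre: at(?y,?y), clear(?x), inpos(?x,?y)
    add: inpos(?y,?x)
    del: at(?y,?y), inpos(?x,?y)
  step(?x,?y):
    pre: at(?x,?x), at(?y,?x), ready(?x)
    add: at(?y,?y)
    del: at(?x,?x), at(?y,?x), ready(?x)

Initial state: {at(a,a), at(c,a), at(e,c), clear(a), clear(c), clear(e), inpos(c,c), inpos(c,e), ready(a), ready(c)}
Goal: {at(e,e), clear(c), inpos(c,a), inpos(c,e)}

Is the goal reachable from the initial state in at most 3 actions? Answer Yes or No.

1. swap(c,a)  →  {at(a,a), at(c,a), at(e,c), clear(c), clear(e), inpos(c,a), inpos(c,e), ready(a), ready(c)}
2. step(a,c)  →  {at(c,c), at(e,c), clear(c), clear(e), inpos(c,a), inpos(c,e), ready(c)}
3. step(c,e)  →  {at(e,e), clear(c), clear(e), inpos(c,a), inpos(c,e)}
optimal plan length = 3; 3 ≤ 3

Yes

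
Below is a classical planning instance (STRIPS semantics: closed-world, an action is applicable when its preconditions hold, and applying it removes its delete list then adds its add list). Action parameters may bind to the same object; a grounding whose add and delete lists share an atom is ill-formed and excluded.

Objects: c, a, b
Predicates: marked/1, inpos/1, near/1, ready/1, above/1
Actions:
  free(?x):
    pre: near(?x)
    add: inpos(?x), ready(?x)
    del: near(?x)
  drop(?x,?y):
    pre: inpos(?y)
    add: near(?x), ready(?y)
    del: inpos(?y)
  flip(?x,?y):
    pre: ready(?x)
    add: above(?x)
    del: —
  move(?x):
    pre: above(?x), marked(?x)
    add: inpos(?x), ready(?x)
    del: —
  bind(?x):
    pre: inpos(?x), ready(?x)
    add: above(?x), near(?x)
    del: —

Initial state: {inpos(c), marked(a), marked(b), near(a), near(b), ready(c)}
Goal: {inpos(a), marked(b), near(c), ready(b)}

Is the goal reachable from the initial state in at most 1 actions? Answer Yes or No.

No

1. free(a)  →  {inpos(a), inpos(c), marked(a), marked(b), near(b), ready(a), ready(c)}
2. free(b)  →  {inpos(a), inpos(b), inpos(c), marked(a), marked(b), ready(a), ready(b), ready(c)}
3. drop(c,c)  →  {inpos(a), inpos(b), marked(a), marked(b), near(c), ready(a), ready(b), ready(c)}
optimal plan length = 3; 3 > 1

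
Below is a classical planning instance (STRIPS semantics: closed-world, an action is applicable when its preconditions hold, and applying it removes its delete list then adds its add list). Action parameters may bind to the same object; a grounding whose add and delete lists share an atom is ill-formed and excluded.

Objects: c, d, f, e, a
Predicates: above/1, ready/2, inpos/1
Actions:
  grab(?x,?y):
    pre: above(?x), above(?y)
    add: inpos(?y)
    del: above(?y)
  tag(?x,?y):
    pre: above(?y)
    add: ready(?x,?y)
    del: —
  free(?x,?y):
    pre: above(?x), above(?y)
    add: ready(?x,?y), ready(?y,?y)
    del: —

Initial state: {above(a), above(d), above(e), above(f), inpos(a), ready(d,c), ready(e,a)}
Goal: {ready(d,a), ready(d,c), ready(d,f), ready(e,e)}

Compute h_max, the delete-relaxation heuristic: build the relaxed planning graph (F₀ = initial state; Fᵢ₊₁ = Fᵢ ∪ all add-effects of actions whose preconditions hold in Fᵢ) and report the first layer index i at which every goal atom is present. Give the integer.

1

F0 = init (7 atoms)
F1 = F0 ∪ {inpos(d), inpos(e), inpos(f), ready(a,a), ready(a,d), ready(a,e), ready(a,f), ready(c,a), ready(c,d), ready(c,e), ready(c,f), ready(d,a), ready(d,d), ready(d,e), ready(d,f), ready(e,d), ready(e,e), ready(e,f), ready(f,a), ready(f,d), ready(f,e), ready(f,f)}  (29 atoms)
goal ⊆ F1  ⇒  h_max = 1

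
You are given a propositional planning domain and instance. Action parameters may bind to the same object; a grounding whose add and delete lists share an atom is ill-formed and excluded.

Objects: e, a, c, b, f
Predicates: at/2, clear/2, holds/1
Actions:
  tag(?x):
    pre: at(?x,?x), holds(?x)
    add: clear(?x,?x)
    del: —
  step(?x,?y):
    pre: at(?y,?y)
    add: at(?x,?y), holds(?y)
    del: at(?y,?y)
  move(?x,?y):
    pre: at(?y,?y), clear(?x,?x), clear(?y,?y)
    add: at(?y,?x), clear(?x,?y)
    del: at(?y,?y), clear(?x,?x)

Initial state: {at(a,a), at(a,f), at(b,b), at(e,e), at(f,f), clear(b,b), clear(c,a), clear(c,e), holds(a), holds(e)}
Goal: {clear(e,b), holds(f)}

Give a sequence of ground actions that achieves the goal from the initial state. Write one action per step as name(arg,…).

tag(e); step(e,f); move(e,b)

1. tag(e)  →  {at(a,a), at(a,f), at(b,b), at(e,e), at(f,f), clear(b,b), clear(c,a), clear(c,e), clear(e,e), holds(a), holds(e)}
2. step(e,f)  →  {at(a,a), at(a,f), at(b,b), at(e,e), at(e,f), clear(b,b), clear(c,a), clear(c,e), clear(e,e), holds(a), holds(e), holds(f)}
3. move(e,b)  →  {at(a,a), at(a,f), at(b,e), at(e,e), at(e,f), clear(b,b), clear(c,a), clear(c,e), clear(e,b), holds(a), holds(e), holds(f)}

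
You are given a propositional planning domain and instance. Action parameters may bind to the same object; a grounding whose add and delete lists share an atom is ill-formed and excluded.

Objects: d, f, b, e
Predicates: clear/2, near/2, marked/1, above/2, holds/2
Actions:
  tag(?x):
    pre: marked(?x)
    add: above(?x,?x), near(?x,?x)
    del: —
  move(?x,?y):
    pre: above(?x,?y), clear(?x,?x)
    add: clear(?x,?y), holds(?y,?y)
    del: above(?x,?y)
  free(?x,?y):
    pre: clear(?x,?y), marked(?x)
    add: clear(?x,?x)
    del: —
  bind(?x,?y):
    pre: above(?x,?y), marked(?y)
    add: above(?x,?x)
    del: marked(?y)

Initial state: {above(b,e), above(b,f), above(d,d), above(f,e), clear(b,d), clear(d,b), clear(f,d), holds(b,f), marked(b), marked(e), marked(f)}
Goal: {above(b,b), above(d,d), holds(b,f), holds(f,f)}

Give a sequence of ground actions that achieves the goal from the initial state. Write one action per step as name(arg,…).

tag(b); free(b,d); move(b,f)

1. tag(b)  →  {above(b,b), above(b,e), above(b,f), above(d,d), above(f,e), clear(b,d), clear(d,b), clear(f,d), holds(b,f), marked(b), marked(e), marked(f), near(b,b)}
2. free(b,d)  →  {above(b,b), above(b,e), above(b,f), above(d,d), above(f,e), clear(b,b), clear(b,d), clear(d,b), clear(f,d), holds(b,f), marked(b), marked(e), marked(f), near(b,b)}
3. move(b,f)  →  {above(b,b), above(b,e), above(d,d), above(f,e), clear(b,b), clear(b,d), clear(b,f), clear(d,b), clear(f,d), holds(b,f), holds(f,f), marked(b), marked(e), marked(f), near(b,b)}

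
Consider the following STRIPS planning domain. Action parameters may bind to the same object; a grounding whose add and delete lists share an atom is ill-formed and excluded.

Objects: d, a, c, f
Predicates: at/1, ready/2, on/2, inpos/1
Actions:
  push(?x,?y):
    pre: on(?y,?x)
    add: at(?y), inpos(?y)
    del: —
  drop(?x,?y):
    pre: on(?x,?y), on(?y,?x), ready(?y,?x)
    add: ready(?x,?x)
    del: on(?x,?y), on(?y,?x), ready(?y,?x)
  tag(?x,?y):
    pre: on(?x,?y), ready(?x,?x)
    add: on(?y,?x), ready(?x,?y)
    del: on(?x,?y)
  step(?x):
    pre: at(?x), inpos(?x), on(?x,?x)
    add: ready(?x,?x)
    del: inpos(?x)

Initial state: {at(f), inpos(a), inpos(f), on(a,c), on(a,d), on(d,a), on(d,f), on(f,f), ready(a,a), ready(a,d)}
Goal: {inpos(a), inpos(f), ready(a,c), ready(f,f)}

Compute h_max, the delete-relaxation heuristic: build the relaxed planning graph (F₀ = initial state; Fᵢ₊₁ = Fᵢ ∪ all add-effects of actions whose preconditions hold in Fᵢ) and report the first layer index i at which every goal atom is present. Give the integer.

F0 = init (10 atoms)
F1 = F0 ∪ {at(a), at(d), inpos(d), on(c,a), ready(a,c), ready(d,d), ready(f,f)}  (17 atoms)
goal ⊆ F1  ⇒  h_max = 1

1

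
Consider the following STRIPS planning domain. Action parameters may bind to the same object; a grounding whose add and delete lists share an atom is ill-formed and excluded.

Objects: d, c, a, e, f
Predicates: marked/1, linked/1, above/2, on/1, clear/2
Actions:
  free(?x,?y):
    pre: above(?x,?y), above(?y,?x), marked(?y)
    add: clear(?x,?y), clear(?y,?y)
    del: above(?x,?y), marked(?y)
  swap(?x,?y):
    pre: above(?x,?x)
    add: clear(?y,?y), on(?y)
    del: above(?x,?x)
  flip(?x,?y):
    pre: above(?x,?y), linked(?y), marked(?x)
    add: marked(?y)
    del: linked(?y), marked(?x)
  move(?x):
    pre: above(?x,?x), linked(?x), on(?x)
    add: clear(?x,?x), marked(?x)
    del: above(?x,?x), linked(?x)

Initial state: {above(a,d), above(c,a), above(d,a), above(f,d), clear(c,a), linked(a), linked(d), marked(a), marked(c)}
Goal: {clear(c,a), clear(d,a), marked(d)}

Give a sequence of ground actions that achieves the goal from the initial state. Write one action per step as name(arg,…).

1. free(d,a)  →  {above(a,d), above(c,a), above(f,d), clear(a,a), clear(c,a), clear(d,a), linked(a), linked(d), marked(c)}
2. flip(c,a)  →  {above(a,d), above(c,a), above(f,d), clear(a,a), clear(c,a), clear(d,a), linked(d), marked(a)}
3. flip(a,d)  →  {above(a,d), above(c,a), above(f,d), clear(a,a), clear(c,a), clear(d,a), marked(d)}

free(d,a); flip(c,a); flip(a,d)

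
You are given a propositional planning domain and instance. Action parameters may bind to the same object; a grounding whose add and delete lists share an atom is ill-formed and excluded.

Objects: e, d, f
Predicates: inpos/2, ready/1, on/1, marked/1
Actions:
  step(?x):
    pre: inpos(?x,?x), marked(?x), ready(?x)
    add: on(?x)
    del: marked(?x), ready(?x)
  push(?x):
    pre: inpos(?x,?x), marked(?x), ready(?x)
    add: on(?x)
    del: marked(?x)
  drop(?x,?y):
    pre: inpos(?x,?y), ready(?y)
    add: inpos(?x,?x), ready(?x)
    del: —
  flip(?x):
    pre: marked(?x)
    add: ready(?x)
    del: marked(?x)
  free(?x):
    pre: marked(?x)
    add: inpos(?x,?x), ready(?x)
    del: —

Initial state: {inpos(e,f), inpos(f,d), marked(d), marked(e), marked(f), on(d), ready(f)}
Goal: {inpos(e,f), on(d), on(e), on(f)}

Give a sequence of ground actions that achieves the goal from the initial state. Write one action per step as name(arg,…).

drop(e,f); step(e); free(f); step(f)

1. drop(e,f)  →  {inpos(e,e), inpos(e,f), inpos(f,d), marked(d), marked(e), marked(f), on(d), ready(e), ready(f)}
2. step(e)  →  {inpos(e,e), inpos(e,f), inpos(f,d), marked(d), marked(f), on(d), on(e), ready(f)}
3. free(f)  →  {inpos(e,e), inpos(e,f), inpos(f,d), inpos(f,f), marked(d), marked(f), on(d), on(e), ready(f)}
4. step(f)  →  {inpos(e,e), inpos(e,f), inpos(f,d), inpos(f,f), marked(d), on(d), on(e), on(f)}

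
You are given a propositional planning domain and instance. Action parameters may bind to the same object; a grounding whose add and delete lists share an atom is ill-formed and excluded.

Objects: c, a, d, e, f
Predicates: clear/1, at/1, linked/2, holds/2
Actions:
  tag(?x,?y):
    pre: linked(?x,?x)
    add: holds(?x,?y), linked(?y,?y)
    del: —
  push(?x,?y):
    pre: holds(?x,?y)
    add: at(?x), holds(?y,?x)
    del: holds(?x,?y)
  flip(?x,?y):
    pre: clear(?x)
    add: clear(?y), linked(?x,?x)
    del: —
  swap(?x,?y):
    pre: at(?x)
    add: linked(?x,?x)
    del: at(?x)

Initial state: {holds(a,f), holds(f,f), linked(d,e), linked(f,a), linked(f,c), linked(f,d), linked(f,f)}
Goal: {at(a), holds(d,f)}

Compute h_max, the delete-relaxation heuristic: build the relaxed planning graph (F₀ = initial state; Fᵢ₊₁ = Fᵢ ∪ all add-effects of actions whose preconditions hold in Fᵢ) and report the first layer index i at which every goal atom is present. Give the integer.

2

F0 = init (7 atoms)
F1 = F0 ∪ {at(a), holds(f,a), holds(f,c), holds(f,d), holds(f,e), linked(a,a), linked(c,c), linked(d,d), linked(e,e)}  (16 atoms)
F2 = F1 ∪ {at(f), holds(a,a), holds(a,c), holds(a,d), holds(a,e), holds(c,a), holds(c,c), holds(c,d), holds(c,e), holds(c,f), holds(d,a), holds(d,c), holds(d,d), holds(d,e), holds(d,f), holds(e,a), holds(e,c), holds(e,d), holds(e,e), holds(e,f)}  (36 atoms)
goal ⊆ F2  ⇒  h_max = 2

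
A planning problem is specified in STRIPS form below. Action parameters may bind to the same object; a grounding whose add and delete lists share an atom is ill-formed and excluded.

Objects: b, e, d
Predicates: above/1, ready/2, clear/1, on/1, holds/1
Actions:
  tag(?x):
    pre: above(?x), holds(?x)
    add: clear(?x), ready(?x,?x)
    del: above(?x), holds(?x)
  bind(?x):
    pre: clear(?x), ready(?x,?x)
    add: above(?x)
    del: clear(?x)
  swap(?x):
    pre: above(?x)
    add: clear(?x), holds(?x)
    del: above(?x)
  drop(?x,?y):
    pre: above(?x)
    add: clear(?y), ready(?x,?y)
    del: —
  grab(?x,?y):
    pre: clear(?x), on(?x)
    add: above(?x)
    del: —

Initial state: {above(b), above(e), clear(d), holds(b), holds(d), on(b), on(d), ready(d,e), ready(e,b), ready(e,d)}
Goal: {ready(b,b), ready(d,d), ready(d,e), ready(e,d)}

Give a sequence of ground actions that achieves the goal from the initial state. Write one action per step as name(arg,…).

tag(b); grab(d,b); tag(d)

1. tag(b)  →  {above(e), clear(b), clear(d), holds(d), on(b), on(d), ready(b,b), ready(d,e), ready(e,b), ready(e,d)}
2. grab(d,b)  →  {above(d), above(e), clear(b), clear(d), holds(d), on(b), on(d), ready(b,b), ready(d,e), ready(e,b), ready(e,d)}
3. tag(d)  →  {above(e), clear(b), clear(d), on(b), on(d), ready(b,b), ready(d,d), ready(d,e), ready(e,b), ready(e,d)}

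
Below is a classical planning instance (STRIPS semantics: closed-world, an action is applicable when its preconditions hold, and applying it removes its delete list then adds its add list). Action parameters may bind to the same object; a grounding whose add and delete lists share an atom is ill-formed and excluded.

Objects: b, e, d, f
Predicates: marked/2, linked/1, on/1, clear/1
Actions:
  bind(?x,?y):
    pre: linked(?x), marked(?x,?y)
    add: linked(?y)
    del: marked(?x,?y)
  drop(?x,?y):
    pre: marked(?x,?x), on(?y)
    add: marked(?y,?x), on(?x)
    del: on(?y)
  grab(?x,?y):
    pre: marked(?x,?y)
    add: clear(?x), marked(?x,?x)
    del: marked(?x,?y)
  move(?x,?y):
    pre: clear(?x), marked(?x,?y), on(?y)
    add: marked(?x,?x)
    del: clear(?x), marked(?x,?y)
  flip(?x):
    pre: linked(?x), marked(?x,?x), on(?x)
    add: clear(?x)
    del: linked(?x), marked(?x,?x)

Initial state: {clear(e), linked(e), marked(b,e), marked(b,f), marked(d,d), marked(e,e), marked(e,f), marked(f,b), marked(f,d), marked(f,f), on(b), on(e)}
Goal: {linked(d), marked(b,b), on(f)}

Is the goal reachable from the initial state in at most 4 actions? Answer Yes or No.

1. bind(e,f)  →  {clear(e), linked(e), linked(f), marked(b,e), marked(b,f), marked(d,d), marked(e,e), marked(f,b), marked(f,d), marked(f,f), on(b), on(e)}
2. bind(f,d)  →  {clear(e), linked(d), linked(e), linked(f), marked(b,e), marked(b,f), marked(d,d), marked(e,e), marked(f,b), marked(f,f), on(b), on(e)}
3. drop(f,b)  →  {clear(e), linked(d), linked(e), linked(f), marked(b,e), marked(b,f), marked(d,d), marked(e,e), marked(f,b), marked(f,f), on(e), on(f)}
4. grab(b,e)  →  {clear(b), clear(e), linked(d), linked(e), linked(f), marked(b,b), marked(b,f), marked(d,d), marked(e,e), marked(f,b), marked(f,f), on(e), on(f)}
optimal plan length = 4; 4 ≤ 4

Yes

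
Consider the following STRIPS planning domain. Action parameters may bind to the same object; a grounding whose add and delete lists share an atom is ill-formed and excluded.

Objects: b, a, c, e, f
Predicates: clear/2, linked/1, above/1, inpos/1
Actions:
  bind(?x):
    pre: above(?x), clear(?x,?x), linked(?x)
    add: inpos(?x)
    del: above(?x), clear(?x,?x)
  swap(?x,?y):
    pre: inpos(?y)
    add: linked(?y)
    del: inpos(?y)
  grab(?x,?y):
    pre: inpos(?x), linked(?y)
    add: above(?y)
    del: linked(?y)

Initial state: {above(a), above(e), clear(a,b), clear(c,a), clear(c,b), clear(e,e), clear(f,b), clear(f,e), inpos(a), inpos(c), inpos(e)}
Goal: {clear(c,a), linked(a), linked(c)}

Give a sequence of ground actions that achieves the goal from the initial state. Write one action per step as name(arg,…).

swap(b,a); swap(b,c)

1. swap(b,a)  →  {above(a), above(e), clear(a,b), clear(c,a), clear(c,b), clear(e,e), clear(f,b), clear(f,e), inpos(c), inpos(e), linked(a)}
2. swap(b,c)  →  {above(a), above(e), clear(a,b), clear(c,a), clear(c,b), clear(e,e), clear(f,b), clear(f,e), inpos(e), linked(a), linked(c)}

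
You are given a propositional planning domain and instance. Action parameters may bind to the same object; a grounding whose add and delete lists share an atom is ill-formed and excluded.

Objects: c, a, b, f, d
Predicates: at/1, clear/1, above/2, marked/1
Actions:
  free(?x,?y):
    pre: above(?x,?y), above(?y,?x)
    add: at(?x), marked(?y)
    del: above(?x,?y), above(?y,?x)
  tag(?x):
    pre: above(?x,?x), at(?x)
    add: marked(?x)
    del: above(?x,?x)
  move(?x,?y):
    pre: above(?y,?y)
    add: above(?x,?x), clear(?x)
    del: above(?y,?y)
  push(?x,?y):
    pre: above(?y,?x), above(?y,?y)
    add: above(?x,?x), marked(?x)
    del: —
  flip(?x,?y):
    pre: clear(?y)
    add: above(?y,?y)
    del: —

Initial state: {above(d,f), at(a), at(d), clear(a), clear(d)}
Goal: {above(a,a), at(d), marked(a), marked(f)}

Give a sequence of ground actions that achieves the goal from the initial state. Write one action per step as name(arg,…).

1. flip(c,a)  →  {above(a,a), above(d,f), at(a), at(d), clear(a), clear(d)}
2. push(a,a)  →  {above(a,a), above(d,f), at(a), at(d), clear(a), clear(d), marked(a)}
3. flip(c,d)  →  {above(a,a), above(d,d), above(d,f), at(a), at(d), clear(a), clear(d), marked(a)}
4. push(f,d)  →  {above(a,a), above(d,d), above(d,f), above(f,f), at(a), at(d), clear(a), clear(d), marked(a), marked(f)}

flip(c,a); push(a,a); flip(c,d); push(f,d)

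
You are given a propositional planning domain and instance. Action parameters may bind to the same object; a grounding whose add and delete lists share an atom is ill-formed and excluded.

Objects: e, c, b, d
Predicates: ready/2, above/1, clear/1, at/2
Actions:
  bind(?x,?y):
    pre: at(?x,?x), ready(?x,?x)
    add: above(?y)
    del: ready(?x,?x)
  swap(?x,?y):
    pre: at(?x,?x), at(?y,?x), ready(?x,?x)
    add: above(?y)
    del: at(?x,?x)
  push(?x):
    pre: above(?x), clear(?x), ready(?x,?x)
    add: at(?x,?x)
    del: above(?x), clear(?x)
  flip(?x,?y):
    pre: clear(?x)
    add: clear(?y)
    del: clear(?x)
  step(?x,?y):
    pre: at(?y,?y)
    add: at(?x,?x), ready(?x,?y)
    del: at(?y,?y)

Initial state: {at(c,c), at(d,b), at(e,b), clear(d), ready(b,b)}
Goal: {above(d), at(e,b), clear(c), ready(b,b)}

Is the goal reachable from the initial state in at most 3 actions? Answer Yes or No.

Yes

1. flip(d,c)  →  {at(c,c), at(d,b), at(e,b), clear(c), ready(b,b)}
2. step(b,c)  →  {at(b,b), at(d,b), at(e,b), clear(c), ready(b,b), ready(b,c)}
3. swap(b,d)  →  {above(d), at(d,b), at(e,b), clear(c), ready(b,b), ready(b,c)}
optimal plan length = 3; 3 ≤ 3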